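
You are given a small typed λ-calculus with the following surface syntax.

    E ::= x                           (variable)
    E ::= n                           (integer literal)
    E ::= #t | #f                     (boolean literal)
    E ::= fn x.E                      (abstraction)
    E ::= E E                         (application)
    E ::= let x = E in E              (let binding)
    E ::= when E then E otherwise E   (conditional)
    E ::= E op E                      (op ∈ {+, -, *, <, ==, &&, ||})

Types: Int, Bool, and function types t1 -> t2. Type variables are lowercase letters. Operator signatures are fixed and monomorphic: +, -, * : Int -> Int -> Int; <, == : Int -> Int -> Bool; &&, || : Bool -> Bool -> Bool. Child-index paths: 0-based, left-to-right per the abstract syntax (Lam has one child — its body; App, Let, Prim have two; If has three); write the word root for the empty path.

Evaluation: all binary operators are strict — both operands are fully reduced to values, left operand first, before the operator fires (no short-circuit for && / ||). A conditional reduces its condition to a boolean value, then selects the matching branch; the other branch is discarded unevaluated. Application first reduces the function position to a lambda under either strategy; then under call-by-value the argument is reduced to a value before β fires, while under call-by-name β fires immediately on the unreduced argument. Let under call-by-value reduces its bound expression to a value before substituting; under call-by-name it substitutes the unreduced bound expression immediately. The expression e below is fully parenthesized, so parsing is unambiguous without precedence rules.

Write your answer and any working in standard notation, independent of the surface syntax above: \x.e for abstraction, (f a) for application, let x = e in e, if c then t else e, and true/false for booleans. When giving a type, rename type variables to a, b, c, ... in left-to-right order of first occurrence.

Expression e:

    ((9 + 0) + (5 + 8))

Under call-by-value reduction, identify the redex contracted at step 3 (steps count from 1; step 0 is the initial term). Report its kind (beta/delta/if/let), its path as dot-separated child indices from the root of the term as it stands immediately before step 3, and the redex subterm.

Answer: delta at root : (9 + 13)

Working:
step 0: ((9 + 0) + (5 + 8))
step 1: [delta@0] (9 + (5 + 8))
step 2: [delta@1] (9 + 13)
step 3: [delta@root] 22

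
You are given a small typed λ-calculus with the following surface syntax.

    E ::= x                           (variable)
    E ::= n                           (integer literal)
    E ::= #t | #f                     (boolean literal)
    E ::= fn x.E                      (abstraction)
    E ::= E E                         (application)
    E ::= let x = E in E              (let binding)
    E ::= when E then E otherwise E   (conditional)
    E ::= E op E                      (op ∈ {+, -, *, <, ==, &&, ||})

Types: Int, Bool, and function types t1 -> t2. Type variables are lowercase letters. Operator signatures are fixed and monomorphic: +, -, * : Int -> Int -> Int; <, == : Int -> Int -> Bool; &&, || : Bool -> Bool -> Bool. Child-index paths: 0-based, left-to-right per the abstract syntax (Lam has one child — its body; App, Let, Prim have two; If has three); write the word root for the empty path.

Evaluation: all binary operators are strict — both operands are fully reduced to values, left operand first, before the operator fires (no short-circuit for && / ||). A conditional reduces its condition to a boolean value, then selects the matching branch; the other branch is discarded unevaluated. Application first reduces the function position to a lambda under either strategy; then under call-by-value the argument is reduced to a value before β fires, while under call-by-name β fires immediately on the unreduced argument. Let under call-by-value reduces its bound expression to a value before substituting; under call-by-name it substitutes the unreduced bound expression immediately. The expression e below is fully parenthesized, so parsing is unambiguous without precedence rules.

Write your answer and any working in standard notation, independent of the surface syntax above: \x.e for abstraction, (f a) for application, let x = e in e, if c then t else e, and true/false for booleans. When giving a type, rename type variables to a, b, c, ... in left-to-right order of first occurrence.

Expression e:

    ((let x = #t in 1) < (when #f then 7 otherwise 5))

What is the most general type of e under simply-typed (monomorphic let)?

Answer: Bool

Working:
let x : Bool
  unify Int ~ Int
  unify Bool ~ Bool
  unify Int ~ Int
  unify Int ~ Int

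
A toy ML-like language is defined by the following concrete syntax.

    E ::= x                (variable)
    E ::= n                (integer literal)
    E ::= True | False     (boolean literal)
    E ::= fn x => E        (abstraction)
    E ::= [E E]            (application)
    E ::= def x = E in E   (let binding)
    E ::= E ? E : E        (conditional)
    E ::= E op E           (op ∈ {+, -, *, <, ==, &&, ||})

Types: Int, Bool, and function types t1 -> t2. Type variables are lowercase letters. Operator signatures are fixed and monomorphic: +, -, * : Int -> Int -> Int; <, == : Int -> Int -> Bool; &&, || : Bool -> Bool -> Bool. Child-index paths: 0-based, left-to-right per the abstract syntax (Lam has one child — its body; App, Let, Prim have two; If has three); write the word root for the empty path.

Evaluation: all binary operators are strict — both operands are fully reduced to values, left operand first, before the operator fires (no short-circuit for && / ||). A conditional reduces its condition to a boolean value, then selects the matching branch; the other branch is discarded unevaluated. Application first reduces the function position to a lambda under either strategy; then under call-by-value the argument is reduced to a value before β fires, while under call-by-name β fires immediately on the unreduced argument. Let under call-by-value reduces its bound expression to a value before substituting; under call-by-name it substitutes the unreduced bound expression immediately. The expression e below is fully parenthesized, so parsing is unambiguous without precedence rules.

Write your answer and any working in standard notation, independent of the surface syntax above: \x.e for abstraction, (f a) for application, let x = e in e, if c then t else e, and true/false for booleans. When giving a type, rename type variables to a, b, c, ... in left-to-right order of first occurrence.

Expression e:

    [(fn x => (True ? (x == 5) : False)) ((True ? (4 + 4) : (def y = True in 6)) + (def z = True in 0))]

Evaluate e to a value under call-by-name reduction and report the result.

Answer: false

Working:
step 0: ((\x.(if true then (x == 5) else false)) ((if true then (4 + 4) else (let y = true in 6)) + (let z = true in 0)))
step 1: [beta@root] (if true then (((if true then (4 + 4) else (let y = true in 6)) + (let z = true in 0)) == 5) else false)
step 2: [if@root] (((if true then (4 + 4) else (let y = true in 6)) + (let z = true in 0)) == 5)
step 3: [if@0.0] (((4 + 4) + (let z = true in 0)) == 5)
step 4: [delta@0.0] ((8 + (let z = true in 0)) == 5)
step 5: [let@0.1] ((8 + 0) == 5)
step 6: [delta@0] (8 == 5)
step 7: [delta@root] false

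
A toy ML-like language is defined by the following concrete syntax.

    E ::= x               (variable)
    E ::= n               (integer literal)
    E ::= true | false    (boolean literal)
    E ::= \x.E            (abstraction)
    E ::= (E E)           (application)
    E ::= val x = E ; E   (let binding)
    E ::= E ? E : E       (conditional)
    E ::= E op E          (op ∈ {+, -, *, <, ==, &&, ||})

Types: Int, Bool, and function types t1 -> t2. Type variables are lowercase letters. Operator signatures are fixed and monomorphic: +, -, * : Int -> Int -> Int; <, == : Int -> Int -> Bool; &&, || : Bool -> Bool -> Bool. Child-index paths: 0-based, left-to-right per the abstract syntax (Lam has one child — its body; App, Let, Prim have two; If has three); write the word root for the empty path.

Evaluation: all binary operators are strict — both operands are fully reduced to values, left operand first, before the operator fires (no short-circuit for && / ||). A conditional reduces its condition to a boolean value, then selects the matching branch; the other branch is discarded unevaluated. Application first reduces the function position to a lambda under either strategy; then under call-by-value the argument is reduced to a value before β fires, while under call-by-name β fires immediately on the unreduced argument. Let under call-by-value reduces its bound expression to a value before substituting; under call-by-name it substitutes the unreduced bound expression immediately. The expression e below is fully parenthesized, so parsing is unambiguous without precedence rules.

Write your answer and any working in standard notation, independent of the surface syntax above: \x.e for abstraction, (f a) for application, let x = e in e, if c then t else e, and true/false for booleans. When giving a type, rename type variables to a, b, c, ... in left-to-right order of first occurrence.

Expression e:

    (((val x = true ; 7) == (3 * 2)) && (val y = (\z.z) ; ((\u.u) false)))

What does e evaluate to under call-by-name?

Trace:
step 0: (((let x = true in 7) == (3 * 2)) && (let y = (\z.z) in ((\u.u) false)))
step 1: [let@0.0] ((7 == (3 * 2)) && (let y = (\z.z) in ((\u.u) false)))
step 2: [delta@0.1] ((7 == 6) && (let y = (\z.z) in ((\u.u) false)))
step 3: [delta@0] (false && (let y = (\z.z) in ((\u.u) false)))
step 4: [let@1] (false && ((\u.u) false))
step 5: [beta@1] (false && false)
step 6: [delta@root] false

Answer: false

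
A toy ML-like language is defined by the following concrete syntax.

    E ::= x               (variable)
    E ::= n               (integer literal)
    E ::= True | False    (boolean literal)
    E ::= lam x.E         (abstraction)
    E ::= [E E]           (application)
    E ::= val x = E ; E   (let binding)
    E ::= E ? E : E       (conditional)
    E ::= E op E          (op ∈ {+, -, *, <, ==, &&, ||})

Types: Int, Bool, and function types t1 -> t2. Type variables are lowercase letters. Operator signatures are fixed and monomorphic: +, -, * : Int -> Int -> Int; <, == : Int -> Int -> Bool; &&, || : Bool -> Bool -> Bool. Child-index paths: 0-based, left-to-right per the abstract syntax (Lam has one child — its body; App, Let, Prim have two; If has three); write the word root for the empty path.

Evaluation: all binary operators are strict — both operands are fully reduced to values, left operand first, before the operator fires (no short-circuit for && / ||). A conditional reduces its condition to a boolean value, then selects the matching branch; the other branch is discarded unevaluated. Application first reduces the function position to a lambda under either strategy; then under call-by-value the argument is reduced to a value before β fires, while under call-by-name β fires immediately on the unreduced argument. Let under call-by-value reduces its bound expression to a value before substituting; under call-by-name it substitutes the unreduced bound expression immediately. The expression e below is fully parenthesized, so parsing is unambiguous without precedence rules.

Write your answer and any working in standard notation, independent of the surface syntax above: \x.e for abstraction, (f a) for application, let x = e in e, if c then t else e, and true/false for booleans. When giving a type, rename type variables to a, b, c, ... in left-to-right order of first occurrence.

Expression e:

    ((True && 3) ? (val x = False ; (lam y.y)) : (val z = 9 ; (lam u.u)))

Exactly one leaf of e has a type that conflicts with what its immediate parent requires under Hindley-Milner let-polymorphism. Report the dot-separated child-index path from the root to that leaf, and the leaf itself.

Derivation:
  unify Bool ~ Bool
  unify Int ~ Bool
  FAIL: mismatch Int ~ Bool

Answer: 0.1 : 3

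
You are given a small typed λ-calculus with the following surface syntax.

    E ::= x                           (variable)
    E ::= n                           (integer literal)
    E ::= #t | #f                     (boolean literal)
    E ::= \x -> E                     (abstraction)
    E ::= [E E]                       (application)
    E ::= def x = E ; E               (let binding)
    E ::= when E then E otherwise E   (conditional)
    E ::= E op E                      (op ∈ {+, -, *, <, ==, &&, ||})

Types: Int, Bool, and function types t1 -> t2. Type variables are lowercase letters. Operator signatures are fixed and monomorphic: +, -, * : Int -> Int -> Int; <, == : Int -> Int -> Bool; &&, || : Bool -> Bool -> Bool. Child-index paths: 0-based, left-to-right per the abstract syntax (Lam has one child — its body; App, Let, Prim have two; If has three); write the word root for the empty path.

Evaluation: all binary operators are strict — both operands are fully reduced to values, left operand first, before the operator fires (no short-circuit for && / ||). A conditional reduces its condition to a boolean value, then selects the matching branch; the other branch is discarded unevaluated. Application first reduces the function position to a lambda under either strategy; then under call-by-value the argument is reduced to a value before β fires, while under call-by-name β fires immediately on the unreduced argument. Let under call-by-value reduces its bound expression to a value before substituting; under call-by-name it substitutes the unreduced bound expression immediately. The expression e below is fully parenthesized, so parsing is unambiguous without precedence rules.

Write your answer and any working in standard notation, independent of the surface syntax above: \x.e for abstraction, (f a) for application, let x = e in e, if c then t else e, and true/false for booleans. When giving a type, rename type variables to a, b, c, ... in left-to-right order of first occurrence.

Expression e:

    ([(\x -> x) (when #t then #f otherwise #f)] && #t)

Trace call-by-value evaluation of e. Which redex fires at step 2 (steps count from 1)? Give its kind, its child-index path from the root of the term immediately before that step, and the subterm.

Working:
step 0: (((\x.x) (if true then false else false)) && true)
step 1: [if@0.1] (((\x.x) false) && true)
step 2: [beta@0] (false && true)

Answer: beta at 0 : ((\x.x) false)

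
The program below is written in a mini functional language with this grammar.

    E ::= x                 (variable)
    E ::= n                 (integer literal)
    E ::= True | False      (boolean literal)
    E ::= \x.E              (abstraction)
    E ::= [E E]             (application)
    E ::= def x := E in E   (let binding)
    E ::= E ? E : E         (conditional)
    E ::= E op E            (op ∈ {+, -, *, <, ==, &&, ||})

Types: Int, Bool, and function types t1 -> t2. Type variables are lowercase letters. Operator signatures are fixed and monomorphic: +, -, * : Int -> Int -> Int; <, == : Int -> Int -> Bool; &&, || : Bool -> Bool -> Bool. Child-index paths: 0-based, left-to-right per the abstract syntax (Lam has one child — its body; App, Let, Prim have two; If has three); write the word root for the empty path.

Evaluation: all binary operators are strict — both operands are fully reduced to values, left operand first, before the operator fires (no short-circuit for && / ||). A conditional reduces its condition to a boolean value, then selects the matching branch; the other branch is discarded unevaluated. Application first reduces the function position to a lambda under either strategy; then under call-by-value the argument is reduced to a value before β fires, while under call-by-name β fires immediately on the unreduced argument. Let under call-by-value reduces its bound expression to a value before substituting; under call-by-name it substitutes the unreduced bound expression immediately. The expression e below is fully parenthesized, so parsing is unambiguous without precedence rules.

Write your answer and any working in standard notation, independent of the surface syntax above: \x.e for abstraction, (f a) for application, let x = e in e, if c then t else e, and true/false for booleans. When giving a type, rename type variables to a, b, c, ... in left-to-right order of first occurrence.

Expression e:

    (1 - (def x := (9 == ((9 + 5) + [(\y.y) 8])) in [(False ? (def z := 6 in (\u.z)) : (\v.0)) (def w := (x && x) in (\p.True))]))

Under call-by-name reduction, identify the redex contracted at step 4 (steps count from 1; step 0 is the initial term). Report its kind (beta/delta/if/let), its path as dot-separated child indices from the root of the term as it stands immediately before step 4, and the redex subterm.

Answer: delta at root : (1 - 0)

Trace:
step 0: (1 - (let x = (9 == ((9 + 5) + ((\y.y) 8))) in ((if false then (let z = 6 in (\u.z)) else (\v.0)) (let w = (x && x) in (\p.true)))))
step 1: [let@1] (1 - ((if false then (let z = 6 in (\u.z)) else (\v.0)) (let w = ((9 == ((9 + 5) + ((\y.y) 8))) && (9 == ((9 + 5) + ((\y.y) 8)))) in (\p.true))))
step 2: [if@1.0] (1 - ((\v.0) (let w = ((9 == ((9 + 5) + ((\y.y) 8))) && (9 == ((9 + 5) + ((\y.y) 8)))) in (\p.true))))
step 3: [beta@1] (1 - 0)
step 4: [delta@root] 1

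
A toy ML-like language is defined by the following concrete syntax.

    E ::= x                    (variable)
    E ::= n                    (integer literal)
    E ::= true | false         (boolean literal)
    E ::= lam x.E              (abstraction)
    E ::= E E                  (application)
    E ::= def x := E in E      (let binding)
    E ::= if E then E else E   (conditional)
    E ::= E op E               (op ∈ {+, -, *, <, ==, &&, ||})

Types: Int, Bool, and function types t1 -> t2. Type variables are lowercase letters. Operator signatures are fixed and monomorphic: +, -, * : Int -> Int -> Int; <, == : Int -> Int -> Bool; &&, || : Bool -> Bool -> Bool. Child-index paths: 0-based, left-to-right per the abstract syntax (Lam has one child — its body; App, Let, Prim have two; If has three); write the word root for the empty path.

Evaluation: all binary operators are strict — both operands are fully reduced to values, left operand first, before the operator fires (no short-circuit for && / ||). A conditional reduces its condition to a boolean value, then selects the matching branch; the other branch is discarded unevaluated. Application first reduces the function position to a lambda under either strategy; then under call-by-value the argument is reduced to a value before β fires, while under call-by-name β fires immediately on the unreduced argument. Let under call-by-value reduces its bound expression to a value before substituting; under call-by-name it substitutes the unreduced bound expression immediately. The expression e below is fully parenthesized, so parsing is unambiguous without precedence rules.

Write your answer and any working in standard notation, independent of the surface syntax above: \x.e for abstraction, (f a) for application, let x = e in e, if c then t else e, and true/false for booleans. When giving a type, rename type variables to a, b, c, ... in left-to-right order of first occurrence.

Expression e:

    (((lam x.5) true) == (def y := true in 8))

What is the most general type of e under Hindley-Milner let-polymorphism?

Answer: Bool

Working:
\x._ : a -> Int
  unify a -> Int ~ Bool -> b
  unify a ~ Bool
  unify Int ~ b
_ _ : Int
  unify Int ~ Int
let y : Bool
  unify Int ~ Int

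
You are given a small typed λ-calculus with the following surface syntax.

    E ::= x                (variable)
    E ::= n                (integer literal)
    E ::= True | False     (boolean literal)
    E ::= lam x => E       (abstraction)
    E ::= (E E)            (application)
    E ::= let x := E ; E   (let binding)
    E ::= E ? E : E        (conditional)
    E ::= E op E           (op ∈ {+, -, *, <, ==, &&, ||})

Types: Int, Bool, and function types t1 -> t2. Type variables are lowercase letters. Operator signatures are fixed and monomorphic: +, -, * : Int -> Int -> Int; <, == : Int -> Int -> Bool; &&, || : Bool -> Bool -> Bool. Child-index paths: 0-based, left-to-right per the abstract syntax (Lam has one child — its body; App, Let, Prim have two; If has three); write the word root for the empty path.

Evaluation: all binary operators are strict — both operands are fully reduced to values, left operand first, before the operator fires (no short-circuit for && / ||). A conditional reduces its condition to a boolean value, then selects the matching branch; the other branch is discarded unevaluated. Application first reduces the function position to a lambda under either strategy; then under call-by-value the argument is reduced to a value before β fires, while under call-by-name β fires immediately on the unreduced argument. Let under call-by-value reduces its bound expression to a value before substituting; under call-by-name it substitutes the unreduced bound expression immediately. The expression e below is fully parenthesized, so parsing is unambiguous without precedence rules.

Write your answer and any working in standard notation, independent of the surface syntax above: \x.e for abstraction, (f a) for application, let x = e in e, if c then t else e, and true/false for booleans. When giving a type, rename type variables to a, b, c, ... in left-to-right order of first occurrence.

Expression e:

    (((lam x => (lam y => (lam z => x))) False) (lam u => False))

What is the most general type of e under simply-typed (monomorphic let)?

Trace:
x : a
\z._ : c -> a
\y._ : b -> c -> a
\x._ : a -> b -> c -> a
  unify a -> b -> c -> a ~ Bool -> d
  unify a ~ Bool
  unify b -> c -> Bool ~ d
_ _ : b -> c -> Bool
\u._ : e -> Bool
  unify b -> c -> Bool ~ (e -> Bool) -> f
  unify b ~ e -> Bool
  unify c -> Bool ~ f
_ _ : c -> Bool

Answer: a -> Bool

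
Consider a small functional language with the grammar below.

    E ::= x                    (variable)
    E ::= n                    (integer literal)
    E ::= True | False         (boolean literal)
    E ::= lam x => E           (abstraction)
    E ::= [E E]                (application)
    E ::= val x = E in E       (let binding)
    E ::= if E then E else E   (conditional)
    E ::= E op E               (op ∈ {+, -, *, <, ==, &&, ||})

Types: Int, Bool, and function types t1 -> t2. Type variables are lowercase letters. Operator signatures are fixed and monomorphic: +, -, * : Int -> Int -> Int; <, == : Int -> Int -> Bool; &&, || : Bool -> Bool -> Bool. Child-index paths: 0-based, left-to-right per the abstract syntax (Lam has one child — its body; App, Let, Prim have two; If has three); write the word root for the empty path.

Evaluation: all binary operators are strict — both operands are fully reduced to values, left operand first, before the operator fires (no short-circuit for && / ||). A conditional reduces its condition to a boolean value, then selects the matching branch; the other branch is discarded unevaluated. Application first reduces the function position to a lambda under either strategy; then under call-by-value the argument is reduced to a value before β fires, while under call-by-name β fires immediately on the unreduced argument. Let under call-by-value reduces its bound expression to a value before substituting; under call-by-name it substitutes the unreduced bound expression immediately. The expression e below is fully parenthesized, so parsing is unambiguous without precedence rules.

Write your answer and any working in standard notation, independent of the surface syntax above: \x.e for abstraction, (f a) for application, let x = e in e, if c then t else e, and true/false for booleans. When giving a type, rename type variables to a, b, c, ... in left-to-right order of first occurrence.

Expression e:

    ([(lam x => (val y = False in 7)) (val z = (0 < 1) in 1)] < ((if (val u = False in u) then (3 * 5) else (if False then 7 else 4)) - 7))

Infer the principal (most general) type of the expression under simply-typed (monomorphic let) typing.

Trace:
let y : Bool
\x._ : a -> Int
  unify Int ~ Int
  unify Int ~ Int
let z : Bool
  unify a -> Int ~ Int -> b
  unify a ~ Int
  unify Int ~ b
_ _ : Int
  unify Int ~ Int
let u : Bool
u : Bool
  unify Bool ~ Bool
  unify Int ~ Int
  unify Int ~ Int
  unify Bool ~ Bool
  unify Int ~ Int
  unify Int ~ Int
  unify Int ~ Int
  unify Int ~ Int
  unify Int ~ Int

Answer: Bool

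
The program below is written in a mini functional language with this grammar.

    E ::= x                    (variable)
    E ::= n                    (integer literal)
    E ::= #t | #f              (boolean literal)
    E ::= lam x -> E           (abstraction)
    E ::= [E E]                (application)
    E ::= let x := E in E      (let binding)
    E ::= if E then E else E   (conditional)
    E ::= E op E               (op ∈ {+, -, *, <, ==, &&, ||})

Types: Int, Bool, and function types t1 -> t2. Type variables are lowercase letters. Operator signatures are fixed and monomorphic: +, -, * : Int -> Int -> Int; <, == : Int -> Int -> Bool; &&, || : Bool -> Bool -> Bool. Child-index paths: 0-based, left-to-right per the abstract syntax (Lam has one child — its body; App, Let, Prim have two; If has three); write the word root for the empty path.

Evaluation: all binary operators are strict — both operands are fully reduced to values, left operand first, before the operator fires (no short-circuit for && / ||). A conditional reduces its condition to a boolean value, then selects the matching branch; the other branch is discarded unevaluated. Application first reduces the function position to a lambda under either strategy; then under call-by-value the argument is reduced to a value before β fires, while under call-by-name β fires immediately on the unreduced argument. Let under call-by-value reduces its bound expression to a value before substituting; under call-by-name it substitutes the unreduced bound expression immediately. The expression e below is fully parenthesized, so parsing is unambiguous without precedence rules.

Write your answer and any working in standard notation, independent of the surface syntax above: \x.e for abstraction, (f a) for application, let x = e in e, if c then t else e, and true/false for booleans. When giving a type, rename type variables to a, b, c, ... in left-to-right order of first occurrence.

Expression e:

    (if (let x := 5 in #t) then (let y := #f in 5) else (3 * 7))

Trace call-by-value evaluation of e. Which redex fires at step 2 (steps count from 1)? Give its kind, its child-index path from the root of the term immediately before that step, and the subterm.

Answer: if at root : (if true then (let y = false in 5) else (3 * 7))

Working:
step 0: (if (let x = 5 in true) then (let y = false in 5) else (3 * 7))
step 1: [let@0] (if true then (let y = false in 5) else (3 * 7))
step 2: [if@root] (let y = false in 5)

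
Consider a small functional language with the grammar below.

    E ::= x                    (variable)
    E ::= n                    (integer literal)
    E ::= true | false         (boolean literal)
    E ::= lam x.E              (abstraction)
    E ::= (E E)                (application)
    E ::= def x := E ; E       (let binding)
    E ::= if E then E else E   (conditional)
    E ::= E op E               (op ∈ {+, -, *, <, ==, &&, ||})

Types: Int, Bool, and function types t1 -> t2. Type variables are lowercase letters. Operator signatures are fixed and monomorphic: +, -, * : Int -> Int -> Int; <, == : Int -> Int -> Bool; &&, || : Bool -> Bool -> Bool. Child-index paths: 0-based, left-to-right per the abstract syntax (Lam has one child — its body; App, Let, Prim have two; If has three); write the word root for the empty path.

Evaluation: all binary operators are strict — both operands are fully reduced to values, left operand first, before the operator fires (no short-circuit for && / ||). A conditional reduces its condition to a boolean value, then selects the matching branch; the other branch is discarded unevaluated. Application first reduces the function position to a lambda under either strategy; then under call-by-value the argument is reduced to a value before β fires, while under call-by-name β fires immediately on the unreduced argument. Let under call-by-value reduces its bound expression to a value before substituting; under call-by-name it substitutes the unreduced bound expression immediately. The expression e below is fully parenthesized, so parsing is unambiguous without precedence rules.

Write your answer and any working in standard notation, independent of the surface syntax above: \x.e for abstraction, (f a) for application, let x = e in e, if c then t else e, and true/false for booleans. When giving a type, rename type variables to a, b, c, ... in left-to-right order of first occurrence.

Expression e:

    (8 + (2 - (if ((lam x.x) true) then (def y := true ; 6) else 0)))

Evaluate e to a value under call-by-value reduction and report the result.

Answer: 4

Trace:
step 0: (8 + (2 - (if ((\x.x) true) then (let y = true in 6) else 0)))
step 1: [beta@1.1.0] (8 + (2 - (if true then (let y = true in 6) else 0)))
step 2: [if@1.1] (8 + (2 - (let y = true in 6)))
step 3: [let@1.1] (8 + (2 - 6))
step 4: [delta@1] (8 + -4)
step 5: [delta@root] 4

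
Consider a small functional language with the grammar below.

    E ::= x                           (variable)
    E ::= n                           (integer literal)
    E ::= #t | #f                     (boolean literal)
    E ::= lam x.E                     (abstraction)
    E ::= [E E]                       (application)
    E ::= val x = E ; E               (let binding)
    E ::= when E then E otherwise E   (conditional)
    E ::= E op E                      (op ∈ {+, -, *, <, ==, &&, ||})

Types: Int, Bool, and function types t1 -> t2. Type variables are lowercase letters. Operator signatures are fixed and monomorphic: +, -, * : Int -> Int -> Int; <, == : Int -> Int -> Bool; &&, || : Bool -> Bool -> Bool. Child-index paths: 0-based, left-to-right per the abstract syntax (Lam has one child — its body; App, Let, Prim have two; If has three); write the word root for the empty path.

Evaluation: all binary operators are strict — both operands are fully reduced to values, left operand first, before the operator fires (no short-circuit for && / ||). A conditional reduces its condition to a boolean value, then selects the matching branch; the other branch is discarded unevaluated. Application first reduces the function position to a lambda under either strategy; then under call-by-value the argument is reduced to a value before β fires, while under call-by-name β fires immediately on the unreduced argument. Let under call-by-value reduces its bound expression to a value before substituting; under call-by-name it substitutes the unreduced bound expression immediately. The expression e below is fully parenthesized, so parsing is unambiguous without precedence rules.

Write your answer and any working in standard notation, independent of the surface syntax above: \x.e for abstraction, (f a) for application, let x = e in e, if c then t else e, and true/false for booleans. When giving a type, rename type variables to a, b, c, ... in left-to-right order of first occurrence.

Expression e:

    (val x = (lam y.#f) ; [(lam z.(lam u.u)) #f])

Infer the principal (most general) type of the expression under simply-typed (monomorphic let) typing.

Trace:
\y._ : a -> Bool
let x : a -> Bool
u : c
\u._ : c -> c
\z._ : b -> c -> c
  unify b -> c -> c ~ Bool -> d
  unify b ~ Bool
  unify c -> c ~ d
_ _ : c -> c

Answer: a -> a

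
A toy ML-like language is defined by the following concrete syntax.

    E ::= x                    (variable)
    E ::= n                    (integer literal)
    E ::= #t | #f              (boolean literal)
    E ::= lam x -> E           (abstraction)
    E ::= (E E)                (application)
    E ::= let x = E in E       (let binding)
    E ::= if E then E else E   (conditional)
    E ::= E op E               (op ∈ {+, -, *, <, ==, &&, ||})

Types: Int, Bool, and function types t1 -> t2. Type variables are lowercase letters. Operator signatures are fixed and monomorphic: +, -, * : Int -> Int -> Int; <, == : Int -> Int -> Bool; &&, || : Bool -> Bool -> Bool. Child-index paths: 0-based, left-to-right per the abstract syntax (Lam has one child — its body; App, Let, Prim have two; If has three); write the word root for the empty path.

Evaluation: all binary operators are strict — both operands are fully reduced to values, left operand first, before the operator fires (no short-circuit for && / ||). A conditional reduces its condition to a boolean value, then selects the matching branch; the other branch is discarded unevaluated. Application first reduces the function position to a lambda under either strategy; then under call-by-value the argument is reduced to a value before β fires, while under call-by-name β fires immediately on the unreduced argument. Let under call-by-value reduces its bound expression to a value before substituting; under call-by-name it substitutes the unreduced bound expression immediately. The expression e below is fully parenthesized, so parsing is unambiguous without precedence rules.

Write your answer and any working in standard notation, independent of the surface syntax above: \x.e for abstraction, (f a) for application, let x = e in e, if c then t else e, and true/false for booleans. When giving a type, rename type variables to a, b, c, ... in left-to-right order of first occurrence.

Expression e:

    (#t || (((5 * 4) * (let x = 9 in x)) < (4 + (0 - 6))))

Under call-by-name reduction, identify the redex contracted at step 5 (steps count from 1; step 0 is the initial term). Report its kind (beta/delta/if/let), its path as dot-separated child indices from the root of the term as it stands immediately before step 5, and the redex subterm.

Answer: delta at 1.1 : (4 + -6)

Trace:
step 0: (true || (((5 * 4) * (let x = 9 in x)) < (4 + (0 - 6))))
step 1: [delta@1.0.0] (true || ((20 * (let x = 9 in x)) < (4 + (0 - 6))))
step 2: [let@1.0.1] (true || ((20 * 9) < (4 + (0 - 6))))
step 3: [delta@1.0] (true || (180 < (4 + (0 - 6))))
step 4: [delta@1.1.1] (true || (180 < (4 + -6)))
step 5: [delta@1.1] (true || (180 < -2))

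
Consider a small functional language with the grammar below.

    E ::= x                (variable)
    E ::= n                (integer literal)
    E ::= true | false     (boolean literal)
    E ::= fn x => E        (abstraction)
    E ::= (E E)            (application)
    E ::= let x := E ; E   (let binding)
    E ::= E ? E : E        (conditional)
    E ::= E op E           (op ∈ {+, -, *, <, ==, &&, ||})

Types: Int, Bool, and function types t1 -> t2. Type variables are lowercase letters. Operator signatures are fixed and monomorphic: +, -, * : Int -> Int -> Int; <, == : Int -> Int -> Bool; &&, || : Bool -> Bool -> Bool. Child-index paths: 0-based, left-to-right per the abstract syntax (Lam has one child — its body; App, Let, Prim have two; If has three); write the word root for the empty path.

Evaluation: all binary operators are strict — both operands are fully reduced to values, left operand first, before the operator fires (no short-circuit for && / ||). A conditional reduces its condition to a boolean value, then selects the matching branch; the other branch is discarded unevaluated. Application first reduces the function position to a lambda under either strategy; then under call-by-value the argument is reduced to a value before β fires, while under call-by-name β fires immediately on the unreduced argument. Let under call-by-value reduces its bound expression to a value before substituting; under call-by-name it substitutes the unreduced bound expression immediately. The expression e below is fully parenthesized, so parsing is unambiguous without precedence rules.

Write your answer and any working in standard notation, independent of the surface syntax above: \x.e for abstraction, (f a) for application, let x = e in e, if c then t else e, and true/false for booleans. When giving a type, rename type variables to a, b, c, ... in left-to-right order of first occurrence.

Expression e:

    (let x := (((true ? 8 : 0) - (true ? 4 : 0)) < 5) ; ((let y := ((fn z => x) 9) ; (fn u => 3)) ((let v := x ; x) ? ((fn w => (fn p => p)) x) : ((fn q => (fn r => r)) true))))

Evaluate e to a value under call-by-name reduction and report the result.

Answer: 3

Working:
step 0: (let x = (((if true then 8 else 0) - (if true then 4 else 0)) < 5) in ((let y = ((\z.x) 9) in (\u.3)) (if (let v = x in x) then ((\w.(\p.p)) x) else ((\q.(\r.r)) true))))
step 1: [let@root] ((let y = ((\z.(((if true then 8 else 0) - (if true then 4 else 0)) < 5)) 9) in (\u.3)) (if (let v = (((if true then 8 else 0) - (if true then 4 else 0)) < 5) in (((if true then 8 else 0) - (if true then 4 else 0)) < 5)) then ((\w.(\p.p)) (((if true then 8 else 0) - (if true then 4 else 0)) < 5)) else ((\q.(\r.r)) true)))
step 2: [let@0] ((\u.3) (if (let v = (((if true then 8 else 0) - (if true then 4 else 0)) < 5) in (((if true then 8 else 0) - (if true then 4 else 0)) < 5)) then ((\w.(\p.p)) (((if true then 8 else 0) - (if true then 4 else 0)) < 5)) else ((\q.(\r.r)) true)))
step 3: [beta@root] 3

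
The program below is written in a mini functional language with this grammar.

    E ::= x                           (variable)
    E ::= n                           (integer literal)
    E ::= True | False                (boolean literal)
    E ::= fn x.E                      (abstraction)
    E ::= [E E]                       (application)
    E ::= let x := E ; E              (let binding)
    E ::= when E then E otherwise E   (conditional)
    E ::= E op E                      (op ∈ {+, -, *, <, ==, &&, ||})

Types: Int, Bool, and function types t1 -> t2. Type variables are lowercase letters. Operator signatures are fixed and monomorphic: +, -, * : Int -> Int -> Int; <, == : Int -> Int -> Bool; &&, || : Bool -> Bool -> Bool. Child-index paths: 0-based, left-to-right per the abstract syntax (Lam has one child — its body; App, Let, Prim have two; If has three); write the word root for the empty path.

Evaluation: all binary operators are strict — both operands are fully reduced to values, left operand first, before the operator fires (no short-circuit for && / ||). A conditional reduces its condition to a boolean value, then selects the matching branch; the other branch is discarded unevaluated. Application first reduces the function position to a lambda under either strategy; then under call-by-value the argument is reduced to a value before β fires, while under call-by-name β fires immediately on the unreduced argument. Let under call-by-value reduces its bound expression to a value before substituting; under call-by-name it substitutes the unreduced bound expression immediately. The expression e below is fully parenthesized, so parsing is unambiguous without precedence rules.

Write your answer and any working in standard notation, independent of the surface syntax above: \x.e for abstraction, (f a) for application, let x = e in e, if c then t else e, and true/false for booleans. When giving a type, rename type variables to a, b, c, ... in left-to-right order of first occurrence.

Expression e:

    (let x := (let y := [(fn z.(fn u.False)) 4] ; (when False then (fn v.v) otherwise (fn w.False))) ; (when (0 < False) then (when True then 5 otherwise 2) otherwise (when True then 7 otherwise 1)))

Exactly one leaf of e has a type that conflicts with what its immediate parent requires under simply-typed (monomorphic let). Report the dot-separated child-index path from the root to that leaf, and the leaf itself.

Answer: 1.0.1 : false

Trace:
\u._ : b -> Bool
\z._ : a -> b -> Bool
  unify a -> b -> Bool ~ Int -> c
  unify a ~ Int
  unify b -> Bool ~ c
_ _ : b -> Bool
let y : b -> Bool
  unify Bool ~ Bool
v : d
\v._ : d -> d
\w._ : e -> Bool
  unify d -> d ~ e -> Bool
  unify d ~ e
  unify e ~ Bool
let x : Bool -> Bool
  unify Int ~ Int
  unify Bool ~ Int
  FAIL: mismatch Bool ~ Int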